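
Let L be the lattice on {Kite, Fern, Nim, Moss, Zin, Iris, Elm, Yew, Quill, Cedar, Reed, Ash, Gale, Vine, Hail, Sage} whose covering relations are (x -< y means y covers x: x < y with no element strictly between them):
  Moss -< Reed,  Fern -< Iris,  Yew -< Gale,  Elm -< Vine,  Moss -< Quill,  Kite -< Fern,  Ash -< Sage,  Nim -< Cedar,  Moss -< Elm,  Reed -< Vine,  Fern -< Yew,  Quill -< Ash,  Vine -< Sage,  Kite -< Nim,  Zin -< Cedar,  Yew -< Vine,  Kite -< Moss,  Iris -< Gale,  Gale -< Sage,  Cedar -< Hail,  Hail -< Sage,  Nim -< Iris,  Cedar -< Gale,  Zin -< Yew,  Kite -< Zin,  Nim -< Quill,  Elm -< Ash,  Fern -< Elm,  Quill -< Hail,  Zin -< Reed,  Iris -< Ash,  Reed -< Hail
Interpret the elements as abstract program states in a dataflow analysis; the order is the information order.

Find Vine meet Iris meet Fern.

Common lower bounds of {Vine, Iris, Fern}: Fern, Kite.
The greatest among these is Fern.

Fern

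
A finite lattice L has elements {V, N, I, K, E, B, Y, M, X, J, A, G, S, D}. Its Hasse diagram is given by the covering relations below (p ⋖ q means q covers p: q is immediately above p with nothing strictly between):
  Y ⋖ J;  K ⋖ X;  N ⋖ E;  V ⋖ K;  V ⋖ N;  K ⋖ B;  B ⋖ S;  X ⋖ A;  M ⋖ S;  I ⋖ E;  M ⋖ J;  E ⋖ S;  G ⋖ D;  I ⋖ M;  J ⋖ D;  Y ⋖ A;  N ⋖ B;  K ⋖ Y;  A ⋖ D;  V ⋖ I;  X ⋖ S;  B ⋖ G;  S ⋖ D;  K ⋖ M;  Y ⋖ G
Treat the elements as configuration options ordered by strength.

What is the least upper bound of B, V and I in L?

Common upper bounds of {B, V, I}: D, S.
The least among these is S.

S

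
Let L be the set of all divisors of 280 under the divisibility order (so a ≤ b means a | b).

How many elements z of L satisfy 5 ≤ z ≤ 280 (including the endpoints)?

8

The interval [5, 280] = {10, 140, 20, 280, 35, 40, 5, 70}, which has 8 elements.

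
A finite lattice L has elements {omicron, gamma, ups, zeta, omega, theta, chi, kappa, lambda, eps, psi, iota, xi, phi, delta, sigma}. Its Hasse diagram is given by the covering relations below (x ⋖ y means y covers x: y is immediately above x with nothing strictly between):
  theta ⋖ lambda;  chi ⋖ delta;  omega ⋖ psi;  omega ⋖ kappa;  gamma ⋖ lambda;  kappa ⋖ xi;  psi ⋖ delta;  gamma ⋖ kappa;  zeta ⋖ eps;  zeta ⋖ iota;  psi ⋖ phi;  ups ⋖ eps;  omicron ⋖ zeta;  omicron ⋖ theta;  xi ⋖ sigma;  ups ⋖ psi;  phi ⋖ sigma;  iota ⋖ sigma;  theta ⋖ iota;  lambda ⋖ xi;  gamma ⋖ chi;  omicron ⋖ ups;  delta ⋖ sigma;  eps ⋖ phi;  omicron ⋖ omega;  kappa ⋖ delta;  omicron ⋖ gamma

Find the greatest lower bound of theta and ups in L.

omicron

Common lower bounds of {theta, ups}: omicron.
The greatest among these is omicron.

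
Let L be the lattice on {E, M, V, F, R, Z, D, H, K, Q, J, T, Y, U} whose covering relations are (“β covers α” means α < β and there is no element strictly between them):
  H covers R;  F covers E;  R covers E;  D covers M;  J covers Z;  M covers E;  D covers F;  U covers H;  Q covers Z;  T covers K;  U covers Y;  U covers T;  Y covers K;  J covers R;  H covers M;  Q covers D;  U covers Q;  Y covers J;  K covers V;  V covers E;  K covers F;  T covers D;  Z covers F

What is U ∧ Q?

Common lower bounds of {U, Q}: D, E, F, M, Q, Z.
The greatest among these is Q.

Q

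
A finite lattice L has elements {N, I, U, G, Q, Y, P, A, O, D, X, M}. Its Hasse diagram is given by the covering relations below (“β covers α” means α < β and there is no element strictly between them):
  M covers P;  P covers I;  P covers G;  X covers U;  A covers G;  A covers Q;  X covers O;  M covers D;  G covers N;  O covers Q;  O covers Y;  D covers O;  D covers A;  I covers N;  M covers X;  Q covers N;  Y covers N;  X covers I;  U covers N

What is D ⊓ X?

Common lower bounds of {D, X}: N, O, Q, Y.
The greatest among these is O.

O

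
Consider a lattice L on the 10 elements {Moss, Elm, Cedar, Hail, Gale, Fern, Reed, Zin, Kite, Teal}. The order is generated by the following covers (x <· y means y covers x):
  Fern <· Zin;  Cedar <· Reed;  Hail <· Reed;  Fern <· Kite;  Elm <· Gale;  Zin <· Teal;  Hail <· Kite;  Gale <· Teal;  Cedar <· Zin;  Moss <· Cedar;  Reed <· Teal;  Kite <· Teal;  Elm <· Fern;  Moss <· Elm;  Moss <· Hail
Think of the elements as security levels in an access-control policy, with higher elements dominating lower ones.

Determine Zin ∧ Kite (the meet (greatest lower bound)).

Fern

Common lower bounds of {Zin, Kite}: Elm, Fern, Moss.
The greatest among these is Fern.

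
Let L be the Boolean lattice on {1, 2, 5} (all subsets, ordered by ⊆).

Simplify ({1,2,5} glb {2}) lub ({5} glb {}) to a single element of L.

{2}

{1,2,5} ∧ {2} = {2}
{5} ∧ {} = {}
{2} ∨ {} = {2}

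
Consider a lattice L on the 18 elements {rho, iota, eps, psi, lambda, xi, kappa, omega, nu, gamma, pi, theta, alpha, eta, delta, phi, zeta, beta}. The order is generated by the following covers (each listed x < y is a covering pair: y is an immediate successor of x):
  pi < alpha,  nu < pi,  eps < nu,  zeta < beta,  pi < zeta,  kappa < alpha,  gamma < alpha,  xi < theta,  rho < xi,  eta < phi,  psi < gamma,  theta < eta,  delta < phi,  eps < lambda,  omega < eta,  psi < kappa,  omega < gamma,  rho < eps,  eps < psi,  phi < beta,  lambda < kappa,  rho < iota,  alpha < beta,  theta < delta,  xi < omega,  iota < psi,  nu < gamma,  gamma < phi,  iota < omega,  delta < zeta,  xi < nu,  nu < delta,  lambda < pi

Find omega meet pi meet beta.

xi

Common lower bounds of {omega, pi, beta}: rho, xi.
The greatest among these is xi.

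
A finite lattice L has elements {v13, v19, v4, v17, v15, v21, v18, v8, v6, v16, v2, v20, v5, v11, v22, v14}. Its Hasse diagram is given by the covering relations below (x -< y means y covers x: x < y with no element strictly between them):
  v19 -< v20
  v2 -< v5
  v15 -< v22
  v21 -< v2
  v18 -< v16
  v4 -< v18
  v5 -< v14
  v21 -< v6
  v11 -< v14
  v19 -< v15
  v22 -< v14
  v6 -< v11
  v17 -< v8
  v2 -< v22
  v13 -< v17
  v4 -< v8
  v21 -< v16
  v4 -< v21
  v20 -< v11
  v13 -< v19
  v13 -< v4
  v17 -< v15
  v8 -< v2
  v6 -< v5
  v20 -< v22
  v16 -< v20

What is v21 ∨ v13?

Common upper bounds of {v21, v13}: v11, v14, v16, v2, v20, v21, v22, v5, v6.
The least among these is v21.

v21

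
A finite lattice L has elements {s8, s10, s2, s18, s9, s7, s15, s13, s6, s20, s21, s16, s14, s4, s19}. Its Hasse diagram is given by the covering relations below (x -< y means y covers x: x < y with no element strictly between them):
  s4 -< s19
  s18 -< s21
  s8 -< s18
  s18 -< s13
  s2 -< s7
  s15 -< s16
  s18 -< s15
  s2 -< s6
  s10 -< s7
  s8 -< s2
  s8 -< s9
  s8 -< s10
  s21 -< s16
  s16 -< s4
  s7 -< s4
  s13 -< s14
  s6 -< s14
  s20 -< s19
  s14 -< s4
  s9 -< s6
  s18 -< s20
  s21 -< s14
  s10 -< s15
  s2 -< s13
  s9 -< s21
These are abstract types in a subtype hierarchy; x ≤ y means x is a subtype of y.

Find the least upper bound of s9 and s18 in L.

s21

Common upper bounds of {s9, s18}: s14, s16, s19, s21, s4.
The least among these is s21.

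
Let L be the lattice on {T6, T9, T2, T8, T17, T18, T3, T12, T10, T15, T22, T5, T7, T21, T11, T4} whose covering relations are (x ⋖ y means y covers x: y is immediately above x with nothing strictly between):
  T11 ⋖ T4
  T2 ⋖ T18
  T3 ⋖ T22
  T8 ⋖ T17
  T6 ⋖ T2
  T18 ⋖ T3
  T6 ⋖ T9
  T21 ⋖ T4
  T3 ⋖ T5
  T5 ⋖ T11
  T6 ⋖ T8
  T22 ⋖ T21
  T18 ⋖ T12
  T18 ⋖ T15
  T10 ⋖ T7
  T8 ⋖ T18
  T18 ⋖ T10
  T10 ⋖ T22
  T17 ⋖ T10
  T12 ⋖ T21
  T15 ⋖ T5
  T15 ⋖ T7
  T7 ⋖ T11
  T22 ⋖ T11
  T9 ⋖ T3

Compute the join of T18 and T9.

Common upper bounds of {T18, T9}: T11, T21, T22, T3, T4, T5.
The least among these is T3.

T3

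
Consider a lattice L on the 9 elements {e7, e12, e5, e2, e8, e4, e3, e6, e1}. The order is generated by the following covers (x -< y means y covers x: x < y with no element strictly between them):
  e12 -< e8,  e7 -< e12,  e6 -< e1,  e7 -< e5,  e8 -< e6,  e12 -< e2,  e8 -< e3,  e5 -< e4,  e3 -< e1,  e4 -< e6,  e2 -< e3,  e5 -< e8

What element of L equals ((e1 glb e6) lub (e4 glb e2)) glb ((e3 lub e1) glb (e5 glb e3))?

e5

e1 ∧ e6 = e6
e4 ∧ e2 = e7
e6 ∨ e7 = e6
e3 ∨ e1 = e1
e5 ∧ e3 = e5
e1 ∧ e5 = e5
e6 ∧ e5 = e5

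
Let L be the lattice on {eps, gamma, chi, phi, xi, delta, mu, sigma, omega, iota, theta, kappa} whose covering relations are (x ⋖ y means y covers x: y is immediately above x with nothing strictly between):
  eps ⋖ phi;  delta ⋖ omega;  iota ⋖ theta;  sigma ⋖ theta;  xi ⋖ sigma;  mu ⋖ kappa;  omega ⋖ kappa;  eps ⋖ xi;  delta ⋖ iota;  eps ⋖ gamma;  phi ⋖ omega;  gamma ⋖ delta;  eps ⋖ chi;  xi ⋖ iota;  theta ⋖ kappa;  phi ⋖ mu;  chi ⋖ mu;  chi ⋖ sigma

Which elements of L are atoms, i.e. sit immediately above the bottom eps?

chi, gamma, phi, xi

The atoms are exactly the elements that cover eps: chi, gamma, phi, xi.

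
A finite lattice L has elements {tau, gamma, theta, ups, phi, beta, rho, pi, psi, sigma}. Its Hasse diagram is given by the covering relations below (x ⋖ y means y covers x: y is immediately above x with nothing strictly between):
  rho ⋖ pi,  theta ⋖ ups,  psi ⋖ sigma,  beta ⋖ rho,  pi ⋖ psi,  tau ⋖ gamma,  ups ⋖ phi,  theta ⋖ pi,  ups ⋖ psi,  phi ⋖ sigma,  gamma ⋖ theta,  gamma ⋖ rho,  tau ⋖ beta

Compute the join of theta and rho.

pi

Common upper bounds of {theta, rho}: pi, psi, sigma.
The least among these is pi.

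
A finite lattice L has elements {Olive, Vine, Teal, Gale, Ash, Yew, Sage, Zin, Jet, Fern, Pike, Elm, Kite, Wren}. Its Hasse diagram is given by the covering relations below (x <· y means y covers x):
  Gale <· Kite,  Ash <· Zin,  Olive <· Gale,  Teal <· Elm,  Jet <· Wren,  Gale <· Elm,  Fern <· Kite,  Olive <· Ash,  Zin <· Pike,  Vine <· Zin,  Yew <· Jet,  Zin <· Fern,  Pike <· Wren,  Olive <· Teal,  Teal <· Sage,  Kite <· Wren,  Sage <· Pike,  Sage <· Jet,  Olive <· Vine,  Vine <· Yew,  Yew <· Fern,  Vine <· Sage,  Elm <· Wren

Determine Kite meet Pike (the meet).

Common lower bounds of {Kite, Pike}: Ash, Olive, Vine, Zin.
The greatest among these is Zin.

Zin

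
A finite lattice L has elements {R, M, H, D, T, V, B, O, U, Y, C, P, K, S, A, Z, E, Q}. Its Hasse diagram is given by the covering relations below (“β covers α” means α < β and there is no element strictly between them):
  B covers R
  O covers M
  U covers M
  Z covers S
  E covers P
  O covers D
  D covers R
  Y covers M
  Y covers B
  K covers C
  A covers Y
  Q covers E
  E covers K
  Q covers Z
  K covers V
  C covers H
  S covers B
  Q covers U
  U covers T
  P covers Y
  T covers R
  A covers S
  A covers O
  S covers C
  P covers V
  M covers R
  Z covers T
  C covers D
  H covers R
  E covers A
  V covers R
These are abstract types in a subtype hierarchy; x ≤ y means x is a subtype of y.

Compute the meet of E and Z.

S

Common lower bounds of {E, Z}: B, C, D, H, R, S.
The greatest among these is S.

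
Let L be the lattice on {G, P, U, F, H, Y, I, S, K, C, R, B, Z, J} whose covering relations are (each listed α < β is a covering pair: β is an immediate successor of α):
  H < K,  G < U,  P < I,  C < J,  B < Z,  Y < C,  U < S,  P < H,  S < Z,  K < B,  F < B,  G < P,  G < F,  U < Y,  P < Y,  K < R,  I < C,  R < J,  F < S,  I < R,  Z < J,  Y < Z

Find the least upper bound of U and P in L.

Y

Common upper bounds of {U, P}: C, J, Y, Z.
The least among these is Y.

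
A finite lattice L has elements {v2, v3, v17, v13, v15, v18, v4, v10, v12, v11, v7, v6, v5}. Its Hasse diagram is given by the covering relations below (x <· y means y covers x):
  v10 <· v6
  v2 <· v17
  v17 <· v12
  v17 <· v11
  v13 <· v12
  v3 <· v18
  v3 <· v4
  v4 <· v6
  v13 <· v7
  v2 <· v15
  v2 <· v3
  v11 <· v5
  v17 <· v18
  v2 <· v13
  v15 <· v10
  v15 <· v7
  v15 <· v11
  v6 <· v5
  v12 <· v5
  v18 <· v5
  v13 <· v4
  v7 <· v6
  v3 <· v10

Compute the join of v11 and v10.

v5

Common upper bounds of {v11, v10}: v5.
The least among these is v5.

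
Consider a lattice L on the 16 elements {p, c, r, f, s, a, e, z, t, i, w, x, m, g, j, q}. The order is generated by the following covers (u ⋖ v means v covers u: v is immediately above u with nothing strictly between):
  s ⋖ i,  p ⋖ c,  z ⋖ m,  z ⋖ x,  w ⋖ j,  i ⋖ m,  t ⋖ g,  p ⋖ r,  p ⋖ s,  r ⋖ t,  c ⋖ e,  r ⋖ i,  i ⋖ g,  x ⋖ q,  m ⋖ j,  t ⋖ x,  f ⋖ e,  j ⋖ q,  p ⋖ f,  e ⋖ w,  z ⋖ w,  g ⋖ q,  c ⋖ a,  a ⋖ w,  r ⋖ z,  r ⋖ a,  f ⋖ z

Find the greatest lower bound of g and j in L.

Common lower bounds of {g, j}: i, p, r, s.
The greatest among these is i.

i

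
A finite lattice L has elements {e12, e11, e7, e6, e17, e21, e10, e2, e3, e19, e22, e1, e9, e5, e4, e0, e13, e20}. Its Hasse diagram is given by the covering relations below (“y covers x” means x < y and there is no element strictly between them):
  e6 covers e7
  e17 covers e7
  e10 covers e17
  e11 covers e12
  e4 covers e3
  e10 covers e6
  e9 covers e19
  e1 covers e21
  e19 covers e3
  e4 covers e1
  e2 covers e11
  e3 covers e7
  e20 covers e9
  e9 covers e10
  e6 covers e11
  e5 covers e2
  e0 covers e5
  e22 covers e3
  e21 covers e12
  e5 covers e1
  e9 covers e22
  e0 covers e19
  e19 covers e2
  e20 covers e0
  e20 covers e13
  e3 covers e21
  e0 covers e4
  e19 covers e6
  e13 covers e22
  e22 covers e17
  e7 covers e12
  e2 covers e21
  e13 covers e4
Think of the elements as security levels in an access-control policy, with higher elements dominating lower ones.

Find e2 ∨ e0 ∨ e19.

Common upper bounds of {e2, e0, e19}: e0, e20.
The least among these is e0.

e0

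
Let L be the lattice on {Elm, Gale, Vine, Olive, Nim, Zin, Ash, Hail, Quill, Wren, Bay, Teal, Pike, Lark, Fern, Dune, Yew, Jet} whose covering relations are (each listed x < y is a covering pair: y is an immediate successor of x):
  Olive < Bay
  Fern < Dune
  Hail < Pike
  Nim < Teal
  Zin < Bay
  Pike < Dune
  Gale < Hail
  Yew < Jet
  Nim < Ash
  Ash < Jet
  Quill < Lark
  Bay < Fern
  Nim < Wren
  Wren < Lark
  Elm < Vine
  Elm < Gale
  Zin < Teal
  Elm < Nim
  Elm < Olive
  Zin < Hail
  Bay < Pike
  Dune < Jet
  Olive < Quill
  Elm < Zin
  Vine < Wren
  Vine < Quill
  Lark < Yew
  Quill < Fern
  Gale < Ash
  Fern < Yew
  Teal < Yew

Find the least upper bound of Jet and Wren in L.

Jet

Common upper bounds of {Jet, Wren}: Jet.
The least among these is Jet.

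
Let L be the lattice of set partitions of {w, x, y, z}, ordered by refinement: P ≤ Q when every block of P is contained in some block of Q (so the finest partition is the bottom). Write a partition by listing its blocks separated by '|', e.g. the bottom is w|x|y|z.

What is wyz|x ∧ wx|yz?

w|x|yz

Common lower bounds of {wyz|x, wx|yz}: w|x|yz, w|x|y|z.
The greatest among these is w|x|yz.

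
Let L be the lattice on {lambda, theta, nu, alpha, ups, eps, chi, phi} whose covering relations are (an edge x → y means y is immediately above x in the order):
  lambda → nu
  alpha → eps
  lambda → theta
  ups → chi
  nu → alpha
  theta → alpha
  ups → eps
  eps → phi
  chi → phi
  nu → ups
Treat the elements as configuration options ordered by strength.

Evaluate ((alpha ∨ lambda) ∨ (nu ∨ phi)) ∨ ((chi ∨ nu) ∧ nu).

phi

alpha ∨ lambda = alpha
nu ∨ phi = phi
alpha ∨ phi = phi
chi ∨ nu = chi
chi ∧ nu = nu
phi ∨ nu = phi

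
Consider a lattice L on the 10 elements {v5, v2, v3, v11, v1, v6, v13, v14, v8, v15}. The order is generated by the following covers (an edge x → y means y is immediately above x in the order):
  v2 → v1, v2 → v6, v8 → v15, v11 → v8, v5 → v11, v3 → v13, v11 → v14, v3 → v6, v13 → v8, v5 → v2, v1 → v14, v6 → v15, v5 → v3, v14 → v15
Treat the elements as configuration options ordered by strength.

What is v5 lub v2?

Common upper bounds of {v5, v2}: v1, v14, v15, v2, v6.
The least among these is v2.

v2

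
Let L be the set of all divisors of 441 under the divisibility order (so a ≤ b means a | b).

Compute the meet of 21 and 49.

Common lower bounds of {21, 49}: 1, 7.
The greatest among these is 7.

7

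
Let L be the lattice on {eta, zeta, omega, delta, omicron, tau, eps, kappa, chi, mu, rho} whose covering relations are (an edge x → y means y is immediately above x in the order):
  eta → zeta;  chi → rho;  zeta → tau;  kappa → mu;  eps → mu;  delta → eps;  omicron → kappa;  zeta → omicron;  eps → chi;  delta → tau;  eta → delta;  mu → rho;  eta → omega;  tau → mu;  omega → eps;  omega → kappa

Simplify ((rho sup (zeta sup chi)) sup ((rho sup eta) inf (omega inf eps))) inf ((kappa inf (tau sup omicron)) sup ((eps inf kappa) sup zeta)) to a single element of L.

zeta ∨ chi = rho
rho ∨ rho = rho
rho ∨ eta = rho
omega ∧ eps = omega
rho ∧ omega = omega
rho ∨ omega = rho
tau ∨ omicron = mu
kappa ∧ mu = kappa
eps ∧ kappa = omega
omega ∨ zeta = kappa
kappa ∨ kappa = kappa
rho ∧ kappa = kappa

kappa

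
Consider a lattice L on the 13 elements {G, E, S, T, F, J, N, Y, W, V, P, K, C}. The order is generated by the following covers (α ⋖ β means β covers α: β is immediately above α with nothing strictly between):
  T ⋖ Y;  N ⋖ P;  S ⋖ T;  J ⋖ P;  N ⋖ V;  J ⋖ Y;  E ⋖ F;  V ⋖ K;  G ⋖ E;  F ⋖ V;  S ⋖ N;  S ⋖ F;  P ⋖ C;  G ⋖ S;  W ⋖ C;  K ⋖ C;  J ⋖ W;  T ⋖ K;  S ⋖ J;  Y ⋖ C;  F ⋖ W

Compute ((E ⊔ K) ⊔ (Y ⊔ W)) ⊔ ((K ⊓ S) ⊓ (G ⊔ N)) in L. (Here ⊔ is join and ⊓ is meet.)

C

E ∨ K = K
Y ∨ W = C
K ∨ C = C
K ∧ S = S
G ∨ N = N
S ∧ N = S
C ∨ S = C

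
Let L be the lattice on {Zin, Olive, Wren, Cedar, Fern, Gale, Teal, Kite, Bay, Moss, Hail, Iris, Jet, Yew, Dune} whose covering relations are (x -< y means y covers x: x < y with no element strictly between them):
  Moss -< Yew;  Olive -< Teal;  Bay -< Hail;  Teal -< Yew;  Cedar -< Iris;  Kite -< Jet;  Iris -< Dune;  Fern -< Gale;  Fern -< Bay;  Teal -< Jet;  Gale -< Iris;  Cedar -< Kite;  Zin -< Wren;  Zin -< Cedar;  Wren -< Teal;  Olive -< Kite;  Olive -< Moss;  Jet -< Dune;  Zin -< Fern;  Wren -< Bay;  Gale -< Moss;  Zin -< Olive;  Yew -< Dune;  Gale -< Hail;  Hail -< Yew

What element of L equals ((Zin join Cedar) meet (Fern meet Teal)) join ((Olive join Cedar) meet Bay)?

Zin

Zin ∨ Cedar = Cedar
Fern ∧ Teal = Zin
Cedar ∧ Zin = Zin
Olive ∨ Cedar = Kite
Kite ∧ Bay = Zin
Zin ∨ Zin = Zin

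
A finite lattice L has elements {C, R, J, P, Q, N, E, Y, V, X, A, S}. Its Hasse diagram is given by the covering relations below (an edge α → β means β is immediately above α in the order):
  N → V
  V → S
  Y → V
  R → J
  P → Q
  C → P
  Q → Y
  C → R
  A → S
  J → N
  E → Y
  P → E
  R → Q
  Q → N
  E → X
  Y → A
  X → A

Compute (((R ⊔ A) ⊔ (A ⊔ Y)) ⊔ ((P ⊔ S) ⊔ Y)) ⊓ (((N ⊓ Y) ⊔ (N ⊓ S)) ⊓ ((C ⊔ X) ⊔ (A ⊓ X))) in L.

P

R ∨ A = A
A ∨ Y = A
A ∨ A = A
P ∨ S = S
S ∨ Y = S
A ∨ S = S
N ∧ Y = Q
N ∧ S = N
Q ∨ N = N
C ∨ X = X
A ∧ X = X
X ∨ X = X
N ∧ X = P
S ∧ P = P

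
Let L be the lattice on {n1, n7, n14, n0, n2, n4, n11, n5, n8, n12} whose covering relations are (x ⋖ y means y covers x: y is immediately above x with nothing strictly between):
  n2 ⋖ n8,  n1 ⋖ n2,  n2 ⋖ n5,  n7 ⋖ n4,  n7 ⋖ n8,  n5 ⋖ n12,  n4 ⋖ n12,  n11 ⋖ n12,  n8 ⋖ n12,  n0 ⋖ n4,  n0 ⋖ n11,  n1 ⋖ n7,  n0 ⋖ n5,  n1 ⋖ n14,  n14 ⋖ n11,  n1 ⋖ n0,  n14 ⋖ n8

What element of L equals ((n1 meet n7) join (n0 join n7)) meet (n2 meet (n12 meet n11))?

n1 ∧ n7 = n1
n0 ∨ n7 = n4
n1 ∨ n4 = n4
n12 ∧ n11 = n11
n2 ∧ n11 = n1
n4 ∧ n1 = n1

n1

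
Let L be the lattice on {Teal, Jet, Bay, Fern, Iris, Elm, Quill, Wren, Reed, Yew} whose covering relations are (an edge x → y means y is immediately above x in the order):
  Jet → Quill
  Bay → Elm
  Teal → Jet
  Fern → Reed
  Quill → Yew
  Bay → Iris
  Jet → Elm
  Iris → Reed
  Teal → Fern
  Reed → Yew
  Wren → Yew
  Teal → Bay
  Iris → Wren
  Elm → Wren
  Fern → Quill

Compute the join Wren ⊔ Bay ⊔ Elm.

Common upper bounds of {Wren, Bay, Elm}: Wren, Yew.
The least among these is Wren.

Wren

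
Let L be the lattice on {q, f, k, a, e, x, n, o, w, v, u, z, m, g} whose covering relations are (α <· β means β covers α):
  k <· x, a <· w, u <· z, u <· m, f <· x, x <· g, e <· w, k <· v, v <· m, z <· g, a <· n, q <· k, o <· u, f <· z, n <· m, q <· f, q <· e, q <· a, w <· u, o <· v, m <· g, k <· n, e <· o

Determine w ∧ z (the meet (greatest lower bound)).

Common lower bounds of {w, z}: a, e, q, w.
The greatest among these is w.

w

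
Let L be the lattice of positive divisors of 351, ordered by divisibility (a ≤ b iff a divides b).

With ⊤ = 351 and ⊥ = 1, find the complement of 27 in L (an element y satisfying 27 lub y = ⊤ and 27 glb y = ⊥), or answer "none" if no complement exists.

13

Need y with 27 ∨ y = 351 and 27 ∧ y = 1.
Checking each element gives: 13.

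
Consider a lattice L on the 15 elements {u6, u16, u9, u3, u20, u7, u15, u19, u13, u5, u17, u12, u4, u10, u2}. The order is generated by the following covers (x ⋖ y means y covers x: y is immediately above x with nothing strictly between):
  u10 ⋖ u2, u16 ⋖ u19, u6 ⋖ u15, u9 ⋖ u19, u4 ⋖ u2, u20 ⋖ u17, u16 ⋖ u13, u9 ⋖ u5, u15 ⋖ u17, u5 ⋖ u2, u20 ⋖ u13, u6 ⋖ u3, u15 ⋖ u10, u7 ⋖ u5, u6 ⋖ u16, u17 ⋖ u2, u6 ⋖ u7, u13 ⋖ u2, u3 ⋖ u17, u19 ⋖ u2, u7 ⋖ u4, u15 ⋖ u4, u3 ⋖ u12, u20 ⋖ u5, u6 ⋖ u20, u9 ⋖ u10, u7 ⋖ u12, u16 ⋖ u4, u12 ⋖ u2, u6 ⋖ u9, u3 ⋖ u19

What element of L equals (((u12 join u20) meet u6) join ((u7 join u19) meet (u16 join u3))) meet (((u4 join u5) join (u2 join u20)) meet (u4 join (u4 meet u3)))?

u16

u12 ∨ u20 = u2
u2 ∧ u6 = u6
u7 ∨ u19 = u2
u16 ∨ u3 = u19
u2 ∧ u19 = u19
u6 ∨ u19 = u19
u4 ∨ u5 = u2
u2 ∨ u20 = u2
u2 ∨ u2 = u2
u4 ∧ u3 = u6
u4 ∨ u6 = u4
u2 ∧ u4 = u4
u19 ∧ u4 = u16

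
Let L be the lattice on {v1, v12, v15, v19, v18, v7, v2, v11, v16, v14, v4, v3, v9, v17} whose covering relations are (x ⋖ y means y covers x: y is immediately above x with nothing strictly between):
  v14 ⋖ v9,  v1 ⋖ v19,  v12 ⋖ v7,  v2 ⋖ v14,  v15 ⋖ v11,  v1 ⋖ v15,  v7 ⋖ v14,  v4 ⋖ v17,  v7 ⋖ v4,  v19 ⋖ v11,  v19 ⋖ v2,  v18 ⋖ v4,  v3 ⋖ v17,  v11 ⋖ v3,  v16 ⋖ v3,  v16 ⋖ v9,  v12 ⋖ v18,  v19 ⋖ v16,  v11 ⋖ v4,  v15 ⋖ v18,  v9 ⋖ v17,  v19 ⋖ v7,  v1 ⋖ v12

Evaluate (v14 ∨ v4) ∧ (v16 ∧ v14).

v19

v14 ∨ v4 = v17
v16 ∧ v14 = v19
v17 ∧ v19 = v19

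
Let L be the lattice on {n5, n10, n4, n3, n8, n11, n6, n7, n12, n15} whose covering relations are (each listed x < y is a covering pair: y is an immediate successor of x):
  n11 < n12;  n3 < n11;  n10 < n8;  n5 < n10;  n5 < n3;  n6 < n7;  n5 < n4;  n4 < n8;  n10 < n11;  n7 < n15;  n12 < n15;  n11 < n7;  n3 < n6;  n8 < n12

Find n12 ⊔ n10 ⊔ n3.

Common upper bounds of {n12, n10, n3}: n12, n15.
The least among these is n12.

n12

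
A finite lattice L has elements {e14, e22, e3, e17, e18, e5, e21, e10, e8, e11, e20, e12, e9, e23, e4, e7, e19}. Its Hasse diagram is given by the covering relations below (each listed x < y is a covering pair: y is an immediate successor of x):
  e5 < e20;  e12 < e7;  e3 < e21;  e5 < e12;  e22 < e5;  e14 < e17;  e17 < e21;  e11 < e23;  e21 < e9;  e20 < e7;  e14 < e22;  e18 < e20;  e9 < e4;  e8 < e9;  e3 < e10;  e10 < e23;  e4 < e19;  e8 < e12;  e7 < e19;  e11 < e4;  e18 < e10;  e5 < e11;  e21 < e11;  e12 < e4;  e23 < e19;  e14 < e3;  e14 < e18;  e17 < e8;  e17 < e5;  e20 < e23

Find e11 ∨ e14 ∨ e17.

Common upper bounds of {e11, e14, e17}: e11, e19, e23, e4.
The least among these is e11.

e11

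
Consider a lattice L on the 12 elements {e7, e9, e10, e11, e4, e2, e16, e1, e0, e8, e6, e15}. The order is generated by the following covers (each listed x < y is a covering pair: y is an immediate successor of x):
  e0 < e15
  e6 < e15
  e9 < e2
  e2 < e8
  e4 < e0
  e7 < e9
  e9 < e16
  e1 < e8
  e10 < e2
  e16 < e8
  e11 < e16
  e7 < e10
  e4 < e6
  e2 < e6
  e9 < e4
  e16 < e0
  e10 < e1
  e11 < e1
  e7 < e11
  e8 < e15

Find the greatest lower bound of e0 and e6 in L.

Common lower bounds of {e0, e6}: e4, e7, e9.
The greatest among these is e4.

e4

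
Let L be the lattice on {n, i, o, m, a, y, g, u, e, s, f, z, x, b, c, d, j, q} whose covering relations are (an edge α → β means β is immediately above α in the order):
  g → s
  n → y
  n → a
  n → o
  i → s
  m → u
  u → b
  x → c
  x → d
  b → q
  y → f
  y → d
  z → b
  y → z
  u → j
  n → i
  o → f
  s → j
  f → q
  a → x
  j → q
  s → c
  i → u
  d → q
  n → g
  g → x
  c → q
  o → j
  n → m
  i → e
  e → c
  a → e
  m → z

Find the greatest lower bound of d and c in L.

Common lower bounds of {d, c}: a, g, n, x.
The greatest among these is x.

x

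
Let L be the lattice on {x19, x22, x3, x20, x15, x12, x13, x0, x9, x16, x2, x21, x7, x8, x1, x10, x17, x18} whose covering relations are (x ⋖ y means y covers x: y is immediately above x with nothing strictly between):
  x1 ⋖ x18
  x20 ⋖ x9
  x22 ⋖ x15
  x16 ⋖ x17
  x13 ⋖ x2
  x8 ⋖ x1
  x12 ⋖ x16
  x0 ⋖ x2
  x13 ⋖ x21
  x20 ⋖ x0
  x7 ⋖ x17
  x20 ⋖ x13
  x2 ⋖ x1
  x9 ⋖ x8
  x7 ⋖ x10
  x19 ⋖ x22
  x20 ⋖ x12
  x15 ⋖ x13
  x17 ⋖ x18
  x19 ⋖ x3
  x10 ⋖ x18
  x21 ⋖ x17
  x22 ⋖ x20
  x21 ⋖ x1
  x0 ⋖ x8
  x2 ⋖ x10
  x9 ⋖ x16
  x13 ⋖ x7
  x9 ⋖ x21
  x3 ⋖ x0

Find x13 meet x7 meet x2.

Common lower bounds of {x13, x7, x2}: x13, x15, x19, x20, x22.
The greatest among these is x13.

x13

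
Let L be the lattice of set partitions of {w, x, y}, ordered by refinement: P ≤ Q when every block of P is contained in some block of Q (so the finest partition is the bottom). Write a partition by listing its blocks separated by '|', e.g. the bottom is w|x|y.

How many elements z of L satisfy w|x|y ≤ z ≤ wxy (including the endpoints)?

The interval [w|x|y, wxy] = {wxy, wx|y, wy|x, w|xy, w|x|y}, which has 5 elements.

5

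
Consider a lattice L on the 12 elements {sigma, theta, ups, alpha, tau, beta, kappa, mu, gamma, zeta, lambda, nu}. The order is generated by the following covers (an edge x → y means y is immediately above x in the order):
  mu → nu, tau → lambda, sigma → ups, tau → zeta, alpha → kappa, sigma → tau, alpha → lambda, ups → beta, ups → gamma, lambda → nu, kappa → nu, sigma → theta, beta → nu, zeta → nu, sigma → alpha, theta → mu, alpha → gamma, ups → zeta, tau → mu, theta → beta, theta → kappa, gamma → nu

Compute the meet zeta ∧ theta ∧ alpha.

Common lower bounds of {zeta, theta, alpha}: sigma.
The greatest among these is sigma.

sigma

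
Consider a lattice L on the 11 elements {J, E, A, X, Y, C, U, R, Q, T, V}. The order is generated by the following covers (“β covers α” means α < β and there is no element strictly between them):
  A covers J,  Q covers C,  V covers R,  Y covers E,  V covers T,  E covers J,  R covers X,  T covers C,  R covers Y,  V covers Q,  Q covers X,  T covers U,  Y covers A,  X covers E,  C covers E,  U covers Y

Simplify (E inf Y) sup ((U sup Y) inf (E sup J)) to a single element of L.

E

E ∧ Y = E
U ∨ Y = U
E ∨ J = E
U ∧ E = E
E ∨ E = E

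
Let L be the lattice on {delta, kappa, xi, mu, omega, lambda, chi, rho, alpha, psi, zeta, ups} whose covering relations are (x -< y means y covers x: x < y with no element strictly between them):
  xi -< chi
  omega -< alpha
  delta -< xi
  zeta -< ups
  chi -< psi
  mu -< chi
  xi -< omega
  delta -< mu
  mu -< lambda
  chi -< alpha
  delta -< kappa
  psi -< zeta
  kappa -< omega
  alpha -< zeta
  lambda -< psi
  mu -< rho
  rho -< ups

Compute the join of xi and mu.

Common upper bounds of {xi, mu}: alpha, chi, psi, ups, zeta.
The least among these is chi.

chi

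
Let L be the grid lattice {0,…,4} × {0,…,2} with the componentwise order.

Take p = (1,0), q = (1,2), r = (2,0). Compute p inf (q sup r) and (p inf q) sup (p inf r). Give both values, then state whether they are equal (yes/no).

(1,0); (1,0); yes

q sup r = (2,2), so p inf (q sup r) = (1,0) inf (2,2) = (1,0).
p inf q = (1,0) and p inf r = (1,0), so (p inf q) sup (p inf r) = (1,0) sup (1,0) = (1,0).
Equal: yes.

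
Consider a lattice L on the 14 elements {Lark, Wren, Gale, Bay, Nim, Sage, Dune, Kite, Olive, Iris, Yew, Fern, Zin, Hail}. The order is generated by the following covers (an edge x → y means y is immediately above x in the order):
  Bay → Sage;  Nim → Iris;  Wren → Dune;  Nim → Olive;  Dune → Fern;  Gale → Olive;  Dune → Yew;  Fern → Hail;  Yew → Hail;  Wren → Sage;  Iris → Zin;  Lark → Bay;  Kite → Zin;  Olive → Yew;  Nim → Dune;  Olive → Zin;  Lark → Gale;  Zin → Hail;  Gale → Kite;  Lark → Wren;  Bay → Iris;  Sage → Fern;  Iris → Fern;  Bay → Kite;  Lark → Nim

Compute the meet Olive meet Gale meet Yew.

Gale

Common lower bounds of {Olive, Gale, Yew}: Gale, Lark.
The greatest among these is Gale.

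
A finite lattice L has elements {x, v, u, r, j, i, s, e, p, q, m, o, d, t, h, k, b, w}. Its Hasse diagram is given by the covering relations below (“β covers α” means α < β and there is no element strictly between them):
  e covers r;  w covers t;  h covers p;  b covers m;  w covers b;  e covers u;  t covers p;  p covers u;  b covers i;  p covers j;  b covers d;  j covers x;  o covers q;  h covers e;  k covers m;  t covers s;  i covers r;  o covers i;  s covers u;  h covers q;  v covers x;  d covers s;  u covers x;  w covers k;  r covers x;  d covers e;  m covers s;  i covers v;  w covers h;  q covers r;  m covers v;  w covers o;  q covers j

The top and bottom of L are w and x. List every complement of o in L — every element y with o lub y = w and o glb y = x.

Need y with o ∨ y = w and o ∧ y = x.
Checking each element gives: s, u.

s, u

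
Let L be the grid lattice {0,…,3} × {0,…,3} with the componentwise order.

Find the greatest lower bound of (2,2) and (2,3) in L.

(2,2)

In a product of chains, the meet is componentwise min, giving (2,2).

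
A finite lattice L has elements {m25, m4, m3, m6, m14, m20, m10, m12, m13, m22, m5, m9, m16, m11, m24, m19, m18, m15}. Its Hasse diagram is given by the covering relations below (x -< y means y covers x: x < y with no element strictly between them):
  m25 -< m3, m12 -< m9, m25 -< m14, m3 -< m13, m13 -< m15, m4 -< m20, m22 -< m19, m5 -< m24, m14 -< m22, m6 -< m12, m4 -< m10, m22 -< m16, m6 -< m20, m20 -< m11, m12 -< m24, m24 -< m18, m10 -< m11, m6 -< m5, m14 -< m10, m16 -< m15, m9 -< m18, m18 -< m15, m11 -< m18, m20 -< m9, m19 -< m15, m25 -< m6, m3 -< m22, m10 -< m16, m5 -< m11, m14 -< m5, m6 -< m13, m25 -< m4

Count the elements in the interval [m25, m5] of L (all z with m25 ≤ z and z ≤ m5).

The interval [m25, m5] = {m14, m25, m5, m6}, which has 4 elements.

4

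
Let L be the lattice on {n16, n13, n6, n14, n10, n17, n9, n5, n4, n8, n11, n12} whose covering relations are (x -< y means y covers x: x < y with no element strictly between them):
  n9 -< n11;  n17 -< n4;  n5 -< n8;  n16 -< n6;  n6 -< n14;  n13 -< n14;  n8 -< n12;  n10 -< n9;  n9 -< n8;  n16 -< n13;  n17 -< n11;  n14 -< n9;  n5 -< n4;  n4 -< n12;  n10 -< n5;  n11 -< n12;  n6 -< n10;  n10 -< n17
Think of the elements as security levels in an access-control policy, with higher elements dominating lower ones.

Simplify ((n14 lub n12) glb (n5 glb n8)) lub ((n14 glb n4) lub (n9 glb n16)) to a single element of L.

n5

n14 ∨ n12 = n12
n5 ∧ n8 = n5
n12 ∧ n5 = n5
n14 ∧ n4 = n6
n9 ∧ n16 = n16
n6 ∨ n16 = n6
n5 ∨ n6 = n5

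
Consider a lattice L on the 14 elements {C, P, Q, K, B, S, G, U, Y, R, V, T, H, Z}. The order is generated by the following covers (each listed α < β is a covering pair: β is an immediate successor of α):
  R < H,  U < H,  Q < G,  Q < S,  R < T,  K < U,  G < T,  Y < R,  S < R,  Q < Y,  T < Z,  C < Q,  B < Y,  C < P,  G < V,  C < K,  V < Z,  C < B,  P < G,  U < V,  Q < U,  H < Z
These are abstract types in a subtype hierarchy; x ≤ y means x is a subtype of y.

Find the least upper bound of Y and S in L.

Common upper bounds of {Y, S}: H, R, T, Z.
The least among these is R.

R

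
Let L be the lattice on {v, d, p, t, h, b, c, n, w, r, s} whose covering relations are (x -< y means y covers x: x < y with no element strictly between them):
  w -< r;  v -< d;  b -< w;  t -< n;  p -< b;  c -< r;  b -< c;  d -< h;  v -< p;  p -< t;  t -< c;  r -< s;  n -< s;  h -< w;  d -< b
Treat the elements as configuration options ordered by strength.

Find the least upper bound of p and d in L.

Common upper bounds of {p, d}: b, c, r, s, w.
The least among these is b.

b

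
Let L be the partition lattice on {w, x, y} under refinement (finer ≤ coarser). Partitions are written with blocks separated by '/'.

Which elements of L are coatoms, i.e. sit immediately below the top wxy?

w/xy, wx/y, wy/x

The coatoms are exactly the elements covered by wxy: w/xy, wx/y, wy/x.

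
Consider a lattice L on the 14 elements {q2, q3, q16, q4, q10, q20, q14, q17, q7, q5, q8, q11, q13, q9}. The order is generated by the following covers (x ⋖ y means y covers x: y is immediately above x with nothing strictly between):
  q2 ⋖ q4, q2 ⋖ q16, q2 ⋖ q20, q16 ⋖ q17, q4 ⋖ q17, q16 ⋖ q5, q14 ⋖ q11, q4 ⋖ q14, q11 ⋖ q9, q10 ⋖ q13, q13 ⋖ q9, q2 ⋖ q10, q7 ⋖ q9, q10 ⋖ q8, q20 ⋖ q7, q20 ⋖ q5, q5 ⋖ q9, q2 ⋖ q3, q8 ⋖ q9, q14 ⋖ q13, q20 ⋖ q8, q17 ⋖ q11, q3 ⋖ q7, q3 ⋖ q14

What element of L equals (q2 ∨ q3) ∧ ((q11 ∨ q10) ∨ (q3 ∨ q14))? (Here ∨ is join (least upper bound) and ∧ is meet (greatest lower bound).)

q2 ∨ q3 = q3
q11 ∨ q10 = q9
q3 ∨ q14 = q14
q9 ∨ q14 = q9
q3 ∧ q9 = q3

q3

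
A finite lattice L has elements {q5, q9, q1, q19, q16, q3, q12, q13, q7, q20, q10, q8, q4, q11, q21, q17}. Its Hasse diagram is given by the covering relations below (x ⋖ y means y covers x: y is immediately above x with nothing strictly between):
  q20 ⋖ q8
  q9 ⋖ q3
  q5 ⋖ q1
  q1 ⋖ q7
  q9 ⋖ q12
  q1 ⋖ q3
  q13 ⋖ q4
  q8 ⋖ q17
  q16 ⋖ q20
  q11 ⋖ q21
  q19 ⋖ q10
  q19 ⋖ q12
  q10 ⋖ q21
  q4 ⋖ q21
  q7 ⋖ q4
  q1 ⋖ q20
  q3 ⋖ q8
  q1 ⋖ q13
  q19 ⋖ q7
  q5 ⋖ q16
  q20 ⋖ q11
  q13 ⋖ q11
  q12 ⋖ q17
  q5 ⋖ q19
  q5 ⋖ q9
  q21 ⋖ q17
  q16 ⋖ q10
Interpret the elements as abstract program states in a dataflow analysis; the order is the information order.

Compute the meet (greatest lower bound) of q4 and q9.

Common lower bounds of {q4, q9}: q5.
The greatest among these is q5.

q5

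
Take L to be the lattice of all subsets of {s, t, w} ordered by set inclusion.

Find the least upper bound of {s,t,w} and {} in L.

Under ⊆, join is union: {s,t,w} ∪ {} = {s,t,w}.

{s,t,w}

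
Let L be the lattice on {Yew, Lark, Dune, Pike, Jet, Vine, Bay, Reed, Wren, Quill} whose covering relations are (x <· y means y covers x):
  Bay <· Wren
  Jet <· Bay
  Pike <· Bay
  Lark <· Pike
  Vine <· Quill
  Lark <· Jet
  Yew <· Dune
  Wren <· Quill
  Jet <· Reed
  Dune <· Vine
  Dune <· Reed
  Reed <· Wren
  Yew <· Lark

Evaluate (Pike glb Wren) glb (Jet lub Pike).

Pike

Pike ∧ Wren = Pike
Jet ∨ Pike = Bay
Pike ∧ Bay = Pike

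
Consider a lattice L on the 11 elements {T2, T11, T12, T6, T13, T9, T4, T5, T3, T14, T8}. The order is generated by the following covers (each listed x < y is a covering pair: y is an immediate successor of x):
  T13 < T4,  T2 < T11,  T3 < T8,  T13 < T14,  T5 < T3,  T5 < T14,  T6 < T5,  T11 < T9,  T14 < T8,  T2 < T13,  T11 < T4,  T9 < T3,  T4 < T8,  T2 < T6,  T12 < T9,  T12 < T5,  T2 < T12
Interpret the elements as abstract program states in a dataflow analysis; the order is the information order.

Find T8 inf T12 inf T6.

T2

Common lower bounds of {T8, T12, T6}: T2.
The greatest among these is T2.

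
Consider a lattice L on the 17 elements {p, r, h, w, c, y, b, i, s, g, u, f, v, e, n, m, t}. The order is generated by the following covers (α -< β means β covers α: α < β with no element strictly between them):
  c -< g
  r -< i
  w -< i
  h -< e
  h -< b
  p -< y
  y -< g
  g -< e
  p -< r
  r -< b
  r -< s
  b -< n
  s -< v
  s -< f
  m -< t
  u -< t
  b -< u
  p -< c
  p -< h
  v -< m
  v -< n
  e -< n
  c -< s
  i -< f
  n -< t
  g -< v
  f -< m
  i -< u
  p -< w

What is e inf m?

g

Common lower bounds of {e, m}: c, g, p, y.
The greatest among these is g.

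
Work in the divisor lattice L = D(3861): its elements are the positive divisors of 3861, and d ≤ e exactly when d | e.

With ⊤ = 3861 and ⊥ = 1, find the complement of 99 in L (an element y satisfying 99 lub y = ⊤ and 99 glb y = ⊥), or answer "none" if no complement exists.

none

For every candidate y, either 99 ∨ y ≠ 3861 or 99 ∧ y ≠ 1; no complement exists.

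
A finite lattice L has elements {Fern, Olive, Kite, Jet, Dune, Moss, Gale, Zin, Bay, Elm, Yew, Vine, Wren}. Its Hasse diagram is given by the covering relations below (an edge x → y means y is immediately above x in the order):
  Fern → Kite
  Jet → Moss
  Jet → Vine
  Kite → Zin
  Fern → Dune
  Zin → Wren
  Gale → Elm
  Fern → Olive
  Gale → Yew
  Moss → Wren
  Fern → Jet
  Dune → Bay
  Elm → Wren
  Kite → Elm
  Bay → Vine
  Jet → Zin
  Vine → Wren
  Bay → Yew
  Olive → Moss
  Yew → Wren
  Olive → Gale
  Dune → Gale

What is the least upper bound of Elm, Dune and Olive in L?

Common upper bounds of {Elm, Dune, Olive}: Elm, Wren.
The least among these is Elm.

Elm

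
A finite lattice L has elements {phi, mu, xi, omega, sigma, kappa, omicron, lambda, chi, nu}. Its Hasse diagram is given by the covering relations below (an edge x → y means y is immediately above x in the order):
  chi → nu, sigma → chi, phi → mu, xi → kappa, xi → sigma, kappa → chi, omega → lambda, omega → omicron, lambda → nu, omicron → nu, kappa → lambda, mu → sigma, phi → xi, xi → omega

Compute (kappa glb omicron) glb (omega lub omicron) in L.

kappa ∧ omicron = xi
omega ∨ omicron = omicron
xi ∧ omicron = xi

xi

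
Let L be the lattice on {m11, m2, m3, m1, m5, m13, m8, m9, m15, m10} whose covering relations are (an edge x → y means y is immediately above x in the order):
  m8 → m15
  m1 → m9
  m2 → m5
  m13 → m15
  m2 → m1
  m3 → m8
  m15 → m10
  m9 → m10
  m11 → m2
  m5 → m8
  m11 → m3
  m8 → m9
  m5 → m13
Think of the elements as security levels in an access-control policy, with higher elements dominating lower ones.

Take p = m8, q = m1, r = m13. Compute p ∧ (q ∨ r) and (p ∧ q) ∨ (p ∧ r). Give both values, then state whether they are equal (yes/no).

q ∨ r = m10, so p ∧ (q ∨ r) = m8 ∧ m10 = m8.
p ∧ q = m2 and p ∧ r = m5, so (p ∧ q) ∨ (p ∧ r) = m2 ∨ m5 = m5.
Equal: no.

m8; m5; no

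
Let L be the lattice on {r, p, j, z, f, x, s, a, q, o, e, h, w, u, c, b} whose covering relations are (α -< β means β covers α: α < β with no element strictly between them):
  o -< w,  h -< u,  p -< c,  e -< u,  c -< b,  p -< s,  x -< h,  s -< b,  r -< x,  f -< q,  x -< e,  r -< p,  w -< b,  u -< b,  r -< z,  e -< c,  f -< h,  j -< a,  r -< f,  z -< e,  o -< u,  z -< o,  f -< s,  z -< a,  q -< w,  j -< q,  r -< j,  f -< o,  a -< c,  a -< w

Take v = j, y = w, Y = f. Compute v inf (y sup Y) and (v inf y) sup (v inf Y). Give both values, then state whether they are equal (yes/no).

j; j; yes

y sup Y = w, so v inf (y sup Y) = j inf w = j.
v inf y = j and v inf Y = r, so (v inf y) sup (v inf Y) = j sup r = j.
Equal: yes.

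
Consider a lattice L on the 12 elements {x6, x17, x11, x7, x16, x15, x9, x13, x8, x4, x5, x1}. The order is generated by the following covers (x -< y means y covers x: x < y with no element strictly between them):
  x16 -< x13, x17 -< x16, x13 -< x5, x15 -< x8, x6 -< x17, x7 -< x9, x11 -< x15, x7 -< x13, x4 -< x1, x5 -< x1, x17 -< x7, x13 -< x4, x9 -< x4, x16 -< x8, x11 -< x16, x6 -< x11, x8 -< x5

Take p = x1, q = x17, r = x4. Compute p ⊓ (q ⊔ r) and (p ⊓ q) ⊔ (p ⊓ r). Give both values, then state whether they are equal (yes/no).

x4; x4; yes

q ⊔ r = x4, so p ⊓ (q ⊔ r) = x1 ⊓ x4 = x4.
p ⊓ q = x17 and p ⊓ r = x4, so (p ⊓ q) ⊔ (p ⊓ r) = x17 ⊔ x4 = x4.
Equal: yes.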